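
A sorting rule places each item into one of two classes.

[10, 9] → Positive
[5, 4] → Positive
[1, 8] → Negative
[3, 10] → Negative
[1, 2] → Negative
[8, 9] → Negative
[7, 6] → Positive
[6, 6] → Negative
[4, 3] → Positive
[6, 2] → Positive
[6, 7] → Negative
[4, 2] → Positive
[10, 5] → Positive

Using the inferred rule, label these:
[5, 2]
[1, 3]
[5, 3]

Positive, Negative, Positive

Rule: first > second. This holds for each 'Positive' example and fails for each 'Negative' one.
[5, 2]: Positive (5 > 2). [1, 3]: Negative (1 < 3). [5, 3]: Positive (5 > 3).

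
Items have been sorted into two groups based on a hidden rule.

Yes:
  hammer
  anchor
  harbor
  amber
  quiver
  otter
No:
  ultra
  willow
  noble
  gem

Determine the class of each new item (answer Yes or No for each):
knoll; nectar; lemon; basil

No, Yes, No, No

The pattern is that an item is 'Yes' exactly when: ends with 'r'.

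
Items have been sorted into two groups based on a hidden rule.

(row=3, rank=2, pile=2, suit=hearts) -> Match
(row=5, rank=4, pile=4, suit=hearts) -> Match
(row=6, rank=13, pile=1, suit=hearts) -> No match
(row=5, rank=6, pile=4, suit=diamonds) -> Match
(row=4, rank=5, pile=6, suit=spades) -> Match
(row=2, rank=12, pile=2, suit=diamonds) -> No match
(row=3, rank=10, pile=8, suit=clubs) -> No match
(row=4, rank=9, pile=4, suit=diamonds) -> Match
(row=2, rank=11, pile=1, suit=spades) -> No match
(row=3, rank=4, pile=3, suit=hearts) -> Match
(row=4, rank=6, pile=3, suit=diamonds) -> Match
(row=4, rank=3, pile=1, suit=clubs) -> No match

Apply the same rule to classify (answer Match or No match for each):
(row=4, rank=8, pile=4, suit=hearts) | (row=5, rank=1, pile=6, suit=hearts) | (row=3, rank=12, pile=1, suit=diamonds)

Match, Match, No match

The simplest hypothesis consistent with all the labels is: pile ≥ 2 AND rank ≤ 9.
(row=4, rank=8, pile=4, suit=hearts): Match (pile = 4, rank = 8).
(row=5, rank=1, pile=6, suit=hearts): Match (pile = 6, rank = 1).
(row=3, rank=12, pile=1, suit=diamonds): No match (pile = 1, rank = 12).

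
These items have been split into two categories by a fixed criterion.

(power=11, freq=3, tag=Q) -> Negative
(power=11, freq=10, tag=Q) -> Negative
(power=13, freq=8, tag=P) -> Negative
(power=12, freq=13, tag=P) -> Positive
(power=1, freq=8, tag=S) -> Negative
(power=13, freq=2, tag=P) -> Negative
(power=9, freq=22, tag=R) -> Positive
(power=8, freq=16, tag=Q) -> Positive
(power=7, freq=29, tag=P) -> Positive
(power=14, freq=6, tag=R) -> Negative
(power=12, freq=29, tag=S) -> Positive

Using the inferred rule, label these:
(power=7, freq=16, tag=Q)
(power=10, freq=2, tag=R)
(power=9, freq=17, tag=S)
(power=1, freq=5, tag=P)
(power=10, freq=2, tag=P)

Positive, Negative, Positive, Negative, Negative

The distinguishing property — freq ≥ 13 — holds for all the 'Positive' cases and none of the 'Negative' cases.
(power=7, freq=16, tag=Q): freq = 16, has this property → Positive. (power=10, freq=2, tag=R): freq = 2, does not pass → Negative. (power=9, freq=17, tag=S): freq = 17, has this property → Positive. (power=1, freq=5, tag=P): freq = 5, does not pass → Negative. (power=10, freq=2, tag=P): freq = 2, does not pass → Negative.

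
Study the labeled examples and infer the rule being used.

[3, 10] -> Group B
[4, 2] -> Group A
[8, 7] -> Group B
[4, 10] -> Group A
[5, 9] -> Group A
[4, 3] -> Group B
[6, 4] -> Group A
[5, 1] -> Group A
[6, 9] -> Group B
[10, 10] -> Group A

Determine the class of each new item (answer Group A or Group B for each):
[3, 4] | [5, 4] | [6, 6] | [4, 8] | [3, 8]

Group B, Group B, Group A, Group A, Group B

'Group A' ⟺ sum is even.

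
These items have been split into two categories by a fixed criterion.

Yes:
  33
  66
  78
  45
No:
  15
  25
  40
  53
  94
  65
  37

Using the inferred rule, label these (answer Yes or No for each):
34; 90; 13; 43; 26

The common property of the 'Yes' items is: multiple of 3 AND at least 25. No 'No' item has it.

No, Yes, No, No, No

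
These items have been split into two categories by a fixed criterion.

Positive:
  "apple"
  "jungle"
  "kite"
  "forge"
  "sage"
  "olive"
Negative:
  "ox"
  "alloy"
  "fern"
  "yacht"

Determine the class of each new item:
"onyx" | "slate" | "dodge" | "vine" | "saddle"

Negative, Positive, Positive, Positive, Positive

The classifier is using: ends with 'e'.
"onyx": ends with 'x' — lacks this property, so Negative.
"slate": ends with 'e' — passes, so Positive.
"dodge": ends with 'e' — passes, so Positive.
"vine": ends with 'e' — passes, so Positive.
"saddle": ends with 'e' — passes, so Positive.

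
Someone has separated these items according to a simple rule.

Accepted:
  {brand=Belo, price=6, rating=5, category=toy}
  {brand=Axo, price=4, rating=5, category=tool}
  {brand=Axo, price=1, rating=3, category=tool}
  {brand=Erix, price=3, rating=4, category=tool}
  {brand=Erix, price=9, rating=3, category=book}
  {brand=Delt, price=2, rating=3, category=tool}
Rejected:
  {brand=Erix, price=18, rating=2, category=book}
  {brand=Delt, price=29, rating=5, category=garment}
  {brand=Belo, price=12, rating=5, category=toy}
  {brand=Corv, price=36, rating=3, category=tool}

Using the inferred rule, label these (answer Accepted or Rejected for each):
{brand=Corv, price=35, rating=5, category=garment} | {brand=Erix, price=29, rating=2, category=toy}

Rejected, Rejected

The rule appears to be: price ≤ 9.
{brand=Corv, price=35, rating=5, category=garment}: price = 35 — does not fit, so Rejected.
{brand=Erix, price=29, rating=2, category=toy}: price = 29 — does not fit, so Rejected.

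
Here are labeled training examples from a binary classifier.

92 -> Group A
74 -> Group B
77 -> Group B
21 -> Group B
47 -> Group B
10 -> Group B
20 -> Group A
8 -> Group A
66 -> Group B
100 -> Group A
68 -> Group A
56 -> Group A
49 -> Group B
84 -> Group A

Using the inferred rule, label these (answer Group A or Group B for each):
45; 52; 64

Group B, Group A, Group A

'Group A' ⟺ multiple of 4.
45 → 45 = 4·11 + 1 → Group B. 52 → 52 = 4·13 → Group A. 64 → 64 = 4·16 → Group A.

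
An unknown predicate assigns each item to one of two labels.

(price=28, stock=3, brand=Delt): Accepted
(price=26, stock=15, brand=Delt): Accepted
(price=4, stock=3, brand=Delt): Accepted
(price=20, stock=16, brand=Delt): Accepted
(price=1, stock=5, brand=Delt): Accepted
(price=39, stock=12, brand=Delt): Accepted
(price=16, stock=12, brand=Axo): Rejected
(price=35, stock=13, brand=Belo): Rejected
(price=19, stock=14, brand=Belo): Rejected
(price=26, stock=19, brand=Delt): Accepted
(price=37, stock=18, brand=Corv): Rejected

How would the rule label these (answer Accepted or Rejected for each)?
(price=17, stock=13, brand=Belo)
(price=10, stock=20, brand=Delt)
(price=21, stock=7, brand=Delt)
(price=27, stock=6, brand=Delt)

Rejected, Accepted, Accepted, Accepted

The classifier is using: brand is Delt.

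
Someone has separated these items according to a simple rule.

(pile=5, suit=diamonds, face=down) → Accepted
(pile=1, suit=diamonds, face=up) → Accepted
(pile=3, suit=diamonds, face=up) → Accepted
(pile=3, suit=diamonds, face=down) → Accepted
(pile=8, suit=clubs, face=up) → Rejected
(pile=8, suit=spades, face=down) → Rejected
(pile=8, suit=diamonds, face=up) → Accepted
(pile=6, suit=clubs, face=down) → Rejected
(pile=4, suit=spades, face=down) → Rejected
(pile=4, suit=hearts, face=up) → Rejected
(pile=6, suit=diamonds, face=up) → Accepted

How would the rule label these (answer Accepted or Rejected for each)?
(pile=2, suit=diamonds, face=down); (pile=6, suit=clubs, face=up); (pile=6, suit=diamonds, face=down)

Accepted, Rejected, Accepted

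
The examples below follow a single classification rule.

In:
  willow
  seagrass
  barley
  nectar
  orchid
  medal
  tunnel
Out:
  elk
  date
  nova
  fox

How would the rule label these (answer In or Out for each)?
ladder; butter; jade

The classifier is using: length ≥ 5.
ladder: In (length 6). butter: In (length 6). jade: Out (length 4).

In, In, Out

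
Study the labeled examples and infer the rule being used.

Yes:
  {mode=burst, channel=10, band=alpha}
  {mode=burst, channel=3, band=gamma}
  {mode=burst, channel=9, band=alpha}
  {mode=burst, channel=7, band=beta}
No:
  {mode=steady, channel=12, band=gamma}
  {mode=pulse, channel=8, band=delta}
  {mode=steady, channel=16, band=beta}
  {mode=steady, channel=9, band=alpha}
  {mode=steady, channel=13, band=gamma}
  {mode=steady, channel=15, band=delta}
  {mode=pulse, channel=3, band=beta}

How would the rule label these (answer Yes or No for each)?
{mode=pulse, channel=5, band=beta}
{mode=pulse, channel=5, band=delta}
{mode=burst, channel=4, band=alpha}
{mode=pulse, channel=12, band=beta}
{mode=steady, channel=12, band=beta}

No, No, Yes, No, No

Checking candidate rules against both groups, what survives is: mode is burst.
{mode=pulse, channel=5, band=beta}: No (mode is pulse).
{mode=pulse, channel=5, band=delta}: No (mode is pulse).
{mode=burst, channel=4, band=alpha}: Yes (mode is burst).
{mode=pulse, channel=12, band=beta}: No (mode is pulse).
{mode=steady, channel=12, band=beta}: No (mode is steady).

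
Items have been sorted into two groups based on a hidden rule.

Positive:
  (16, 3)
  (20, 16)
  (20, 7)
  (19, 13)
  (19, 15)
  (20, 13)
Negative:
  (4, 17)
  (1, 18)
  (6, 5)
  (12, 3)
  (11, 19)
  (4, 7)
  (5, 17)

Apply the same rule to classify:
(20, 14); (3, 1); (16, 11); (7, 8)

The distinguishing property — first ≥ 13 — holds for all the 'Positive' cases and none of the 'Negative' cases.

Positive, Negative, Positive, Negative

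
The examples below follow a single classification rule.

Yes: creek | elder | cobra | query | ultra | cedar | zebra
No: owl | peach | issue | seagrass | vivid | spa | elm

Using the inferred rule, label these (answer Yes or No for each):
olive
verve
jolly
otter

No, Yes, No, Yes

The classifier is using: odd length AND contains 'r'.
olive: No (length 5, no 'r'). verve: Yes (length 5, has 'r'). jolly: No (length 5, no 'r'). otter: Yes (length 5, has 'r').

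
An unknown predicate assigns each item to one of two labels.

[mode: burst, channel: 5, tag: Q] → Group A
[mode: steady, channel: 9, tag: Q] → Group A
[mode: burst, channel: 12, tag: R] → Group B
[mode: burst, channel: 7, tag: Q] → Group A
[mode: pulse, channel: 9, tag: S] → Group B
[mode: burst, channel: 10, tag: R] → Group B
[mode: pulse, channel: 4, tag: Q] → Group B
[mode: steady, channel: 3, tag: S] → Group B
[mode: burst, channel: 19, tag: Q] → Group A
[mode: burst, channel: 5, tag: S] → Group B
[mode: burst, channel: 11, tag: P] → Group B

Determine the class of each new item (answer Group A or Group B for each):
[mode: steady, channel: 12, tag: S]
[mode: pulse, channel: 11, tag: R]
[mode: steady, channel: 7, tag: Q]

Group B, Group B, Group A

Rule: tag is Q AND channel ≥ 5. This holds for each 'Group A' example and fails for each 'Group B' one.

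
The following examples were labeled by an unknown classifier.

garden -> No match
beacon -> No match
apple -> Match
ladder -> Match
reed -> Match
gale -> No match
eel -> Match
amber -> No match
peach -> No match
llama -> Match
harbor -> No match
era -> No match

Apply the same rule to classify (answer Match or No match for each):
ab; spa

A rule that fits every label: has a double letter — true of each 'Match' example, false of each 'No match' one.

No match, No match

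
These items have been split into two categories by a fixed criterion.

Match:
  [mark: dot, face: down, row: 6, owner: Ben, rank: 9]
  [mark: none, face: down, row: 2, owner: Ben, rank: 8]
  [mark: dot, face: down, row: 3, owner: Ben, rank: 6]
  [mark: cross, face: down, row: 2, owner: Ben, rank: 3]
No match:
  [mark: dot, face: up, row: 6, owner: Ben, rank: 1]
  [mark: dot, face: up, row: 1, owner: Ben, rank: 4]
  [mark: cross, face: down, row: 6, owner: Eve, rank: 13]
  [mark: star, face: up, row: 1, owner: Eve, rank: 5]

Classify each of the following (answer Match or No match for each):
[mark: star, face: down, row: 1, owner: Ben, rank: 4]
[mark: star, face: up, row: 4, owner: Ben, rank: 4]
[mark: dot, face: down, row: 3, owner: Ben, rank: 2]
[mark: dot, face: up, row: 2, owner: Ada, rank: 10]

Match, No match, Match, No match

One predicate separates the groups cleanly: owner is Ben AND face is down.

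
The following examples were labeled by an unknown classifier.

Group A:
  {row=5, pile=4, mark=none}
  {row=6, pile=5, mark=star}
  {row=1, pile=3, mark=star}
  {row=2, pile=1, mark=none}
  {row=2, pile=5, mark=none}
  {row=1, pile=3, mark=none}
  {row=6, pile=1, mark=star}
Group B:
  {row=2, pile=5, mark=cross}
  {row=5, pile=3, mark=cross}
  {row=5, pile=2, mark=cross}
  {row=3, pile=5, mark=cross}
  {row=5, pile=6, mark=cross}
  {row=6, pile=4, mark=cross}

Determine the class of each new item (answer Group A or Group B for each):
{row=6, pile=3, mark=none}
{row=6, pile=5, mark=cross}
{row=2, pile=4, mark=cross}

The common property of the 'Group A' items is: mark is not cross. No 'Group B' item has it.
{row=6, pile=3, mark=none}: Group A (mark is none).
{row=6, pile=5, mark=cross}: Group B (mark is cross).
{row=2, pile=4, mark=cross}: Group B (mark is cross).

Group A, Group B, Group B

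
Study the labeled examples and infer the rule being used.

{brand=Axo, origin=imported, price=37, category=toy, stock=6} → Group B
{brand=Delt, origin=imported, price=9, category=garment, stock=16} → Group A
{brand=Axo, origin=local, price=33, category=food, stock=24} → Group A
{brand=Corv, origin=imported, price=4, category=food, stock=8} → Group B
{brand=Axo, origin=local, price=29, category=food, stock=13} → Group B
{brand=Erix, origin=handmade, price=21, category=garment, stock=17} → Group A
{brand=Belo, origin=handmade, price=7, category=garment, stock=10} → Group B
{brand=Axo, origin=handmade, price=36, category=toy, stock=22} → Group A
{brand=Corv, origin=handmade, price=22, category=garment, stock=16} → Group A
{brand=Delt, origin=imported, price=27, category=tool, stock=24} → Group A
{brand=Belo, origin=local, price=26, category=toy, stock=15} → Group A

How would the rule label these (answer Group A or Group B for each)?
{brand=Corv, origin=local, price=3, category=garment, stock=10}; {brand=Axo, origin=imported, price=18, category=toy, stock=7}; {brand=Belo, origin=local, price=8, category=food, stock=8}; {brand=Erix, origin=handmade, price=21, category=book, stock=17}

The distinguishing property — stock ≥ 15 — holds for all the 'Group A' cases and none of the 'Group B' cases.

Group B, Group B, Group B, Group A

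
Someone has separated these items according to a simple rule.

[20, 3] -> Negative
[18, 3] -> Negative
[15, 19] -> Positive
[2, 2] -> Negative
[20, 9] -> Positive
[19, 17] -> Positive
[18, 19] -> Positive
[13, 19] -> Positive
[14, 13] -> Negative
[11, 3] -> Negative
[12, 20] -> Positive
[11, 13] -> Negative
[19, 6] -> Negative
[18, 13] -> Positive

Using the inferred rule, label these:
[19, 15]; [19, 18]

Positive, Positive

A rule that fits every label: sum ≥ 29 — true of each 'Positive' example, false of each 'Negative' one.
[19, 15]: 19+15 = 34 — fits, so Positive.
[19, 18]: 19+18 = 37 — fits, so Positive.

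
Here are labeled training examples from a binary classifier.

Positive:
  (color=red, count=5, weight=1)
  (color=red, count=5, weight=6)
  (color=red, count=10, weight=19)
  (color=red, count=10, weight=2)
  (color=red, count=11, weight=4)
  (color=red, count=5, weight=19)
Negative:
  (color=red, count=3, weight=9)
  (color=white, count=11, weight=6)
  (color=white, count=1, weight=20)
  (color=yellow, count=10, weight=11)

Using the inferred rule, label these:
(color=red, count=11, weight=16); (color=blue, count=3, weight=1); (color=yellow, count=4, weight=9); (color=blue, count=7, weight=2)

One predicate separates the groups cleanly: color is red AND count ≥ 5.
(color=red, count=11, weight=16): color is red, count = 11 — satisfies this, so Positive.
(color=blue, count=3, weight=1): color is blue, count = 3 — does not fit, so Negative.
(color=yellow, count=4, weight=9): color is yellow, count = 4 — does not fit, so Negative.
(color=blue, count=7, weight=2): color is blue, count = 7 — does not fit, so Negative.

Positive, Negative, Negative, Negative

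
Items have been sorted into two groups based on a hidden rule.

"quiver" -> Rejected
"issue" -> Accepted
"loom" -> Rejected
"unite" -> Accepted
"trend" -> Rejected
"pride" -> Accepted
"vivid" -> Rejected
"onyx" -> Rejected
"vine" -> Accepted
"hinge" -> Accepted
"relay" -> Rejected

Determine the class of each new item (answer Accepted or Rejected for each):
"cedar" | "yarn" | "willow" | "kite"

Rejected, Rejected, Rejected, Accepted

The common property of the 'Accepted' items is: ends with 'e'. No 'Rejected' item has it.
"cedar": ends with 'r' — does not pass, so Rejected. "yarn": ends with 'n' — does not pass, so Rejected. "willow": ends with 'w' — does not pass, so Rejected. "kite": ends with 'e' — fits, so Accepted.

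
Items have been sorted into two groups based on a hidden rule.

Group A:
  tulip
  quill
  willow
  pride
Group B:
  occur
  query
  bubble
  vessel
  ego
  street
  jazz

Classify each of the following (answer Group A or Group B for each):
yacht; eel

Group B, Group B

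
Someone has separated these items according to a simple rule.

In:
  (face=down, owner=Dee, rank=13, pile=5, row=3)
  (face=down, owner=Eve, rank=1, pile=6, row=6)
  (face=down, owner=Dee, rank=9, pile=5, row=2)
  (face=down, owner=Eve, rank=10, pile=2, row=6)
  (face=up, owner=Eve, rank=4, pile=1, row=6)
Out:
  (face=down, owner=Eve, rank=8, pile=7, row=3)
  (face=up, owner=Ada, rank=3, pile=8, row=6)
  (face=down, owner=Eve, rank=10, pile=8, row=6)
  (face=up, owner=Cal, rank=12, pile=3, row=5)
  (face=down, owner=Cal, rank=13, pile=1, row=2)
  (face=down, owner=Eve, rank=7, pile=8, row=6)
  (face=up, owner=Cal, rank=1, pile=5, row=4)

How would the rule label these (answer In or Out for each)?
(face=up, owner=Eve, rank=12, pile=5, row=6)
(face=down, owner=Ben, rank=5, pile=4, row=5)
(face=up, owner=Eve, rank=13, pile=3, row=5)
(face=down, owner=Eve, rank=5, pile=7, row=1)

In, In, In, Out

The classifier is using: owner is not Cal AND pile ≤ 6.
(face=up, owner=Eve, rank=12, pile=5, row=6): In (owner is Eve, pile = 5). (face=down, owner=Ben, rank=5, pile=4, row=5): In (owner is Ben, pile = 4). (face=up, owner=Eve, rank=13, pile=3, row=5): In (owner is Eve, pile = 3). (face=down, owner=Eve, rank=5, pile=7, row=1): Out (owner is Eve, pile = 7).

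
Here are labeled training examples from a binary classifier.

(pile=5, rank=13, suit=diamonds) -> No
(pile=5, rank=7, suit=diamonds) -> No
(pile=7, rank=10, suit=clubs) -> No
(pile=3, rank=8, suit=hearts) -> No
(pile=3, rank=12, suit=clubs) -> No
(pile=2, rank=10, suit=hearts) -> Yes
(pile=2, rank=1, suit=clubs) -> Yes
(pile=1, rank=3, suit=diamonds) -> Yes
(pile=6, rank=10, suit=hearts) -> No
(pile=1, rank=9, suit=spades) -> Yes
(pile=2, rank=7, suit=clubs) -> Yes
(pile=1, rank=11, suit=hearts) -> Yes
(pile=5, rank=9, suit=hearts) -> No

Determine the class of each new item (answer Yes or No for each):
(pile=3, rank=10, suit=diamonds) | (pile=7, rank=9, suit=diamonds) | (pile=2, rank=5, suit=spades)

All 'Yes' examples share one property — pile ≤ 2 — and every 'No' example lacks it.
(pile=3, rank=10, suit=diamonds): No (pile = 3).
(pile=7, rank=9, suit=diamonds): No (pile = 7).
(pile=2, rank=5, suit=spades): Yes (pile = 2).

No, No, Yes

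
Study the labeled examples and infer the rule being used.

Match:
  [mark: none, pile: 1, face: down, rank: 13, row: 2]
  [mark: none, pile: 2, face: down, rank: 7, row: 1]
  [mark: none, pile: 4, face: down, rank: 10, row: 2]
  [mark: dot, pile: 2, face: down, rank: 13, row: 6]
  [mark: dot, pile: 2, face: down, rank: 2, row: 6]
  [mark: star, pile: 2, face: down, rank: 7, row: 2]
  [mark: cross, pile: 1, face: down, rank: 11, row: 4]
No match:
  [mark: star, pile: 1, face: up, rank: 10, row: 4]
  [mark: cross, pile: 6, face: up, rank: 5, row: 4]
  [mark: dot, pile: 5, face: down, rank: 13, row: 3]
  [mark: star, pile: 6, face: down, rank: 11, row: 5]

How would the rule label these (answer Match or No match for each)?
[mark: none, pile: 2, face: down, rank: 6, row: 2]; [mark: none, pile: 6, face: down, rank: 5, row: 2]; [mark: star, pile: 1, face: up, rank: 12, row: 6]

The distinguishing property — face is down AND pile ≤ 4 — holds for all the 'Match' cases and none of the 'No match' cases.
[mark: none, pile: 2, face: down, rank: 6, row: 2]: face is down, pile = 2 — checks out, so Match.
[mark: none, pile: 6, face: down, rank: 5, row: 2]: face is down, pile = 6 — does not fit, so No match.
[mark: star, pile: 1, face: up, rank: 12, row: 6]: face is up, pile = 1 — does not fit, so No match.

Match, No match, No match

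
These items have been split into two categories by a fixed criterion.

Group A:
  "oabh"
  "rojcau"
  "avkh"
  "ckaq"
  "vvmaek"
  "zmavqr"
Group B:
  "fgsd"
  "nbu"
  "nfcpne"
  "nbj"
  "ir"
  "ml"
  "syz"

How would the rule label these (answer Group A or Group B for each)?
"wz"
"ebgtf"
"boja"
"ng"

Group B, Group B, Group A, Group B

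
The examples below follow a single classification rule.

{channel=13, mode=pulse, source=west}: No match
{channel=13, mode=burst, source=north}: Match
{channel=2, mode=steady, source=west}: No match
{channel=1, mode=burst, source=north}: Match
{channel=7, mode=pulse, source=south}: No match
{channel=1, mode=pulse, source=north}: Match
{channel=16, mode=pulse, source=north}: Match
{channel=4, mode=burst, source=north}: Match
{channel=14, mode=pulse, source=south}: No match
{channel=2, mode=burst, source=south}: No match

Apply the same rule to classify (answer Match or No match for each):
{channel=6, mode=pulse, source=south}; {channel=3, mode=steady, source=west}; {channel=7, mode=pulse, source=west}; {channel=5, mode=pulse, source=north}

No match, No match, No match, Match

All 'Match' examples share one property — source is north — and every 'No match' example lacks it.
{channel=6, mode=pulse, source=south}: No match (source is south).
{channel=3, mode=steady, source=west}: No match (source is west).
{channel=7, mode=pulse, source=west}: No match (source is west).
{channel=5, mode=pulse, source=north}: Match (source is north).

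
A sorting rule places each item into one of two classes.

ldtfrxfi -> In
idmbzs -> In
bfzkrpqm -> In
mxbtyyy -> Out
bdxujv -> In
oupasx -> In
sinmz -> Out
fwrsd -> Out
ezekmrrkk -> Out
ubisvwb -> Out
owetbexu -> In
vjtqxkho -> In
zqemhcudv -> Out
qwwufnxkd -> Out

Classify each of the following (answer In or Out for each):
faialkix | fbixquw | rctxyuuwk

In, Out, Out

Comparing the two groups points to one rule — even length.
faialkix: length 8, matches → In.
fbixquw: length 7, fails this test → Out.
rctxyuuwk: length 9, fails this test → Out.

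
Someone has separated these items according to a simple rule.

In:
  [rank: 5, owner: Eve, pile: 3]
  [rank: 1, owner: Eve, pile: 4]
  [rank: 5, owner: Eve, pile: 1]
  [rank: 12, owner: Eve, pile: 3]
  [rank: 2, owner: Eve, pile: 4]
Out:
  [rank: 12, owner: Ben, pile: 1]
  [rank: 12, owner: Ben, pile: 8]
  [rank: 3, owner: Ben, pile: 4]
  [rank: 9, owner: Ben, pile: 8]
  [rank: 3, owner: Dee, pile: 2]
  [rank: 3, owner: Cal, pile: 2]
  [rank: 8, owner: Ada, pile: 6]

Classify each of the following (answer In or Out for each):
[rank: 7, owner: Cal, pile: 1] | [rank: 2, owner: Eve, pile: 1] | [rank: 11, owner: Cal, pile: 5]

All 'In' examples share one property — owner is Eve — and every 'Out' example lacks it.
[rank: 7, owner: Cal, pile: 1]: owner is Cal — does not satisfy this, so Out.
[rank: 2, owner: Eve, pile: 1]: owner is Eve — matches, so In.
[rank: 11, owner: Cal, pile: 5]: owner is Cal — does not satisfy this, so Out.

Out, In, Out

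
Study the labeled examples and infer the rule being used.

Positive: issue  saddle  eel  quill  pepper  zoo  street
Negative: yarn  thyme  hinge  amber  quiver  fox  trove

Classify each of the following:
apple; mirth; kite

The pattern is that an item is 'Positive' exactly when: has a double letter.
apple — 'pp' doubled, hence Positive. mirth — no doubled letter, hence Negative. kite — no doubled letter, hence Negative.

Positive, Negative, Negative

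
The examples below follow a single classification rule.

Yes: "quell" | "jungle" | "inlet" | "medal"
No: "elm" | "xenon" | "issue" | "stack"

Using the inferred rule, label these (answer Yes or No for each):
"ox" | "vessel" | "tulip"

No, Yes, Yes

The distinguishing property — length ≥ 5 AND contains 'l' — holds for all the 'Yes' cases and none of the 'No' cases.
"ox": No (length 2, no 'l').
"vessel": Yes (length 6, has 'l').
"tulip": Yes (length 5, has 'l').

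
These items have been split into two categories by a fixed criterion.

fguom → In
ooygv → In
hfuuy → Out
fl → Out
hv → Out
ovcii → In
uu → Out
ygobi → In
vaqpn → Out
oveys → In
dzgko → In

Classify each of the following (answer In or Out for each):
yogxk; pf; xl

All 'In' examples share one property — contains 'o' — and every 'Out' example lacks it.
yogxk: has 'o', satisfies this → In.
pf: no 'o', doesn't qualify → Out.
xl: no 'o', doesn't qualify → Out.

In, Out, Out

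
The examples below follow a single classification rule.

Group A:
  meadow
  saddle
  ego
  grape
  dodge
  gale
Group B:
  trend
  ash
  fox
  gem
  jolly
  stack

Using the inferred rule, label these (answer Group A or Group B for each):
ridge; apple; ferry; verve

The common property of the 'Group A' items is: has ≥ 2 vowels. No 'Group B' item has it.
ridge: 2 vowels, meets the rule → Group A.
apple: 2 vowels, meets the rule → Group A.
ferry: 1 vowel, does not pass → Group B.
verve: 2 vowels, meets the rule → Group A.

Group A, Group A, Group B, Group A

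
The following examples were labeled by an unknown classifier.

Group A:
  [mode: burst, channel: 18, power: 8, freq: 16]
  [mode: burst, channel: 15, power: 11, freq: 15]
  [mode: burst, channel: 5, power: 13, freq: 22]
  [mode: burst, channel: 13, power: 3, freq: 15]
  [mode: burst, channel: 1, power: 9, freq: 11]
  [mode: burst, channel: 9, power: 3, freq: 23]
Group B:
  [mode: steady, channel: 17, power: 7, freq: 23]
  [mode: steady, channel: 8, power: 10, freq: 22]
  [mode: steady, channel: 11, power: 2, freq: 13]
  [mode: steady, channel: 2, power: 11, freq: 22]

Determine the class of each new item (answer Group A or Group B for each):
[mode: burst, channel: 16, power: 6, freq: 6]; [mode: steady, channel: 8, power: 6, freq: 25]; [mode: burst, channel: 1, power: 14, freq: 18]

Group A, Group B, Group A

A rule that fits every label: mode is burst — true of each 'Group A' example, false of each 'Group B' one.
[mode: burst, channel: 16, power: 6, freq: 6] — mode is burst, hence Group A.
[mode: steady, channel: 8, power: 6, freq: 25] — mode is steady, hence Group B.
[mode: burst, channel: 1, power: 14, freq: 18] — mode is burst, hence Group A.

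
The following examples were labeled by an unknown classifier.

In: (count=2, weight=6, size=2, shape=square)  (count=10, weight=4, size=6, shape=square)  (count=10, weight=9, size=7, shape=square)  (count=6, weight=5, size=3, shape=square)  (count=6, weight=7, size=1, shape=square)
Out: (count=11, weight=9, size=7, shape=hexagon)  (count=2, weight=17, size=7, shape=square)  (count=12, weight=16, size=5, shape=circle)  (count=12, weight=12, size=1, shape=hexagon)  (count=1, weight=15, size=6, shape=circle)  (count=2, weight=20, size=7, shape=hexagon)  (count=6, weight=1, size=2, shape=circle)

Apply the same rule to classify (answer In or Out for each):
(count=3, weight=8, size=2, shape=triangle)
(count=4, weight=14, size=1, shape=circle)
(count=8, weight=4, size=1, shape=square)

The classifier is using: shape is square AND weight ≤ 9.
(count=3, weight=8, size=2, shape=triangle) — shape is triangle, weight = 8, hence Out.
(count=4, weight=14, size=1, shape=circle) — shape is circle, weight = 14, hence Out.
(count=8, weight=4, size=1, shape=square) — shape is square, weight = 4, hence In.

Out, Out, In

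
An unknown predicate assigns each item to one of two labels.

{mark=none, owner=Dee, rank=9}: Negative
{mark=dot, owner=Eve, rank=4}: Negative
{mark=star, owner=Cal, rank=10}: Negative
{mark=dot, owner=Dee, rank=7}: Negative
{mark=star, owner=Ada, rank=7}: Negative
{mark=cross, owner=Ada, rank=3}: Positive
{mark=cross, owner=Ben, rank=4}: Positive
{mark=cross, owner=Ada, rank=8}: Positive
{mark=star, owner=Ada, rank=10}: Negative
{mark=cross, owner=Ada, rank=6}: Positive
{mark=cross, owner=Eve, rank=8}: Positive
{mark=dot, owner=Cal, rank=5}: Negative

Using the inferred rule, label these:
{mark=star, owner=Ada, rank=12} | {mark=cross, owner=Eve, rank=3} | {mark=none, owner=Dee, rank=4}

Comparing the two groups points to one rule — mark is cross.
Negative: {mark=star, owner=Ada, rank=12}, since mark is star. Positive: {mark=cross, owner=Eve, rank=3}, since mark is cross. Negative: {mark=none, owner=Dee, rank=4}, since mark is none.

Negative, Positive, Negative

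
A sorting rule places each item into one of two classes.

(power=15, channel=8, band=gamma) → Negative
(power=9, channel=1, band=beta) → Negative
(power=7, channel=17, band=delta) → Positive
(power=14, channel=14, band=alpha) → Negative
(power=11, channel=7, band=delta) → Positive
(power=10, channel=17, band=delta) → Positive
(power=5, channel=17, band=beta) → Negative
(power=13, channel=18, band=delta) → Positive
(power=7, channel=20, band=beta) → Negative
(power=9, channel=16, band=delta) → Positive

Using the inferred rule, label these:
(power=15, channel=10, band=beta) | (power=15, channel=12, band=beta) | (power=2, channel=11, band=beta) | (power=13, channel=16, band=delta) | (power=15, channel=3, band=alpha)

Negative, Negative, Negative, Positive, Negative

The distinguishing property — band is delta — holds for all the 'Positive' cases and none of the 'Negative' cases.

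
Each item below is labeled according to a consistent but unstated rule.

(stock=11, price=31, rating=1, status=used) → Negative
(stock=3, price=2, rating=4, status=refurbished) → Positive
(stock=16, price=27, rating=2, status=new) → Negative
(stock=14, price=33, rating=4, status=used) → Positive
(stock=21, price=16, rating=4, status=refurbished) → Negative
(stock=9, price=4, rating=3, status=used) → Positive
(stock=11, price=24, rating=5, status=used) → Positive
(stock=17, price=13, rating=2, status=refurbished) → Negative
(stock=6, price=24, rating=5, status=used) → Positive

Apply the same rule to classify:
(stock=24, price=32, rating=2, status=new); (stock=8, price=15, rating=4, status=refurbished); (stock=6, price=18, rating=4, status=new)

Negative, Positive, Positive

The common property of the 'Positive' items is: rating ≥ 2 AND stock ≤ 14. No 'Negative' item has it.
Negative: (stock=24, price=32, rating=2, status=new), since rating = 2, stock = 24. Positive: (stock=8, price=15, rating=4, status=refurbished), since rating = 4, stock = 8. Positive: (stock=6, price=18, rating=4, status=new), since rating = 4, stock = 6.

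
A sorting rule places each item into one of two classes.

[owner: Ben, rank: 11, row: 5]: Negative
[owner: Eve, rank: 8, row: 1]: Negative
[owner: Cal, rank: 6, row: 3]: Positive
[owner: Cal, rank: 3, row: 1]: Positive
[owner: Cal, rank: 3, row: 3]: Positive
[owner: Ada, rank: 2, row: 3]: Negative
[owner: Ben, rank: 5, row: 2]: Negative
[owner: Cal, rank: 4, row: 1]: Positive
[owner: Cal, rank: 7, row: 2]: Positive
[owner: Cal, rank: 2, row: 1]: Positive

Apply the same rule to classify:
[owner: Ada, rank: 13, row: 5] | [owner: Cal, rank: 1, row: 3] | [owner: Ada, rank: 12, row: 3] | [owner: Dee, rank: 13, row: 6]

Checking candidate rules against both groups, what survives is: owner is Cal.
[owner: Ada, rank: 13, row: 5]: owner is Ada, doesn't match → Negative. [owner: Cal, rank: 1, row: 3]: owner is Cal, meets the rule → Positive. [owner: Ada, rank: 12, row: 3]: owner is Ada, doesn't match → Negative. [owner: Dee, rank: 13, row: 6]: owner is Dee, doesn't match → Negative.

Negative, Positive, Negative, Negative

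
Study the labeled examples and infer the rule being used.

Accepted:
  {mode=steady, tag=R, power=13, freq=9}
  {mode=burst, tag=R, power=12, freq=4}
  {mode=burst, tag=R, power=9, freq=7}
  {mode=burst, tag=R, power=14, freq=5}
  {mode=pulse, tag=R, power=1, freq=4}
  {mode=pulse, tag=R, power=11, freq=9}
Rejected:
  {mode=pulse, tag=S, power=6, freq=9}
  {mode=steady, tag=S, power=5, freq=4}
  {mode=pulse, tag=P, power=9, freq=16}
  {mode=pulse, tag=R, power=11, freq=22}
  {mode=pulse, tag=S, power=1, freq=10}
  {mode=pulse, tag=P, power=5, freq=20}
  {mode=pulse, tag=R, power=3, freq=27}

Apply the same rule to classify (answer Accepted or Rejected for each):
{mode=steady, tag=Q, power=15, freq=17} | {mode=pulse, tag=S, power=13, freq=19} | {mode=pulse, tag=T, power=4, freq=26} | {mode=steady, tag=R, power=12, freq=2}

The distinguishing property — tag is R AND freq ≤ 9 — holds for all the 'Accepted' cases and none of the 'Rejected' cases.
{mode=steady, tag=Q, power=15, freq=17}: Rejected (tag is Q, freq = 17).
{mode=pulse, tag=S, power=13, freq=19}: Rejected (tag is S, freq = 19).
{mode=pulse, tag=T, power=4, freq=26}: Rejected (tag is T, freq = 26).
{mode=steady, tag=R, power=12, freq=2}: Accepted (tag is R, freq = 2).

Rejected, Rejected, Rejected, Accepted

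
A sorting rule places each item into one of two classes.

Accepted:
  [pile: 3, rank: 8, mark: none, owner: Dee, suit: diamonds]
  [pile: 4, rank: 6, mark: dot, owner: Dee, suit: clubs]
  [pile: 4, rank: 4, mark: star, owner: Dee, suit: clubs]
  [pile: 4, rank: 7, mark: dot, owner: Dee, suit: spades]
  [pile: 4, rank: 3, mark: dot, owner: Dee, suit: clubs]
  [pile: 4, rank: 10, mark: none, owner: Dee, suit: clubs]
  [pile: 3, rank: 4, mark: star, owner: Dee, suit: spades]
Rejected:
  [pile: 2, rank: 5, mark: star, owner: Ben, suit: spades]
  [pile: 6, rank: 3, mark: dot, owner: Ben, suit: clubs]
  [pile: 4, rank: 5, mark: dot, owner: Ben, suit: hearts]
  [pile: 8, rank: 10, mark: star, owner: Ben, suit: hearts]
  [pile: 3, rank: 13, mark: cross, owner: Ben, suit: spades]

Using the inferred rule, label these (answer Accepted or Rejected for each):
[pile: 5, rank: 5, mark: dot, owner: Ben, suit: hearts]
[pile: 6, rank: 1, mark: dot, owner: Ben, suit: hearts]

Rejected, Rejected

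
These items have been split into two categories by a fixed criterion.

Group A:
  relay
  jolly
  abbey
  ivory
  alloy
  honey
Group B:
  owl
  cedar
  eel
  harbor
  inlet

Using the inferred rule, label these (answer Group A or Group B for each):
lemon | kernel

Group B, Group B

The simplest hypothesis consistent with all the labels is: contains 'y'.
lemon: no 'y' — does not pass, so Group B.
kernel: no 'y' — does not pass, so Group B.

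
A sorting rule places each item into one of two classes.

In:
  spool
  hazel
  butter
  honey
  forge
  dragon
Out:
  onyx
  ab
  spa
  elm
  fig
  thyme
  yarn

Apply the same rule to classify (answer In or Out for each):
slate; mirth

In, Out

A rule that fits every label: has ≥ 2 vowels — true of each 'In' example, false of each 'Out' one.
slate — 2 vowels, hence In.
mirth — 1 vowel, hence Out.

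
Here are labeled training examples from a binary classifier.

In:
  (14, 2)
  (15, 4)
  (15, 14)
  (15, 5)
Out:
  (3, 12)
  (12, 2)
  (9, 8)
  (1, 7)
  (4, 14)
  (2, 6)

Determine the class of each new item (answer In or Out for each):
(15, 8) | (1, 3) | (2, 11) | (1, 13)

In, Out, Out, Out

One predicate separates the groups cleanly: first ≥ 14.
(15, 8): first 15, satisfies this → In. (1, 3): first 1, does not satisfy this → Out. (2, 11): first 2, does not satisfy this → Out. (1, 13): first 1, does not satisfy this → Out.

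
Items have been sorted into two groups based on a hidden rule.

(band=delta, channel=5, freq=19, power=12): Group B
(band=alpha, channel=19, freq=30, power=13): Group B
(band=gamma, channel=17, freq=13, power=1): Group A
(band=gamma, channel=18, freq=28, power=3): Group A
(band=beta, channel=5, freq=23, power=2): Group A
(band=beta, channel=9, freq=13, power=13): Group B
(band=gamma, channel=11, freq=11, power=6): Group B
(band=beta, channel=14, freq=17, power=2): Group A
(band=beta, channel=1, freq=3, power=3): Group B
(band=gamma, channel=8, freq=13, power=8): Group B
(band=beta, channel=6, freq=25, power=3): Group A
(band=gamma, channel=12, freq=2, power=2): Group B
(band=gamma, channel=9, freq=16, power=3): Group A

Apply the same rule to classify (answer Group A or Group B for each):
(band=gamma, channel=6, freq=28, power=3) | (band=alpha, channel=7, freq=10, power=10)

'Group A' ⟺ power ≤ 3 AND freq ≥ 11.
(band=gamma, channel=6, freq=28, power=3): power = 3, freq = 28, checks out → Group A. (band=alpha, channel=7, freq=10, power=10): power = 10, freq = 10, does not pass → Group B.

Group A, Group B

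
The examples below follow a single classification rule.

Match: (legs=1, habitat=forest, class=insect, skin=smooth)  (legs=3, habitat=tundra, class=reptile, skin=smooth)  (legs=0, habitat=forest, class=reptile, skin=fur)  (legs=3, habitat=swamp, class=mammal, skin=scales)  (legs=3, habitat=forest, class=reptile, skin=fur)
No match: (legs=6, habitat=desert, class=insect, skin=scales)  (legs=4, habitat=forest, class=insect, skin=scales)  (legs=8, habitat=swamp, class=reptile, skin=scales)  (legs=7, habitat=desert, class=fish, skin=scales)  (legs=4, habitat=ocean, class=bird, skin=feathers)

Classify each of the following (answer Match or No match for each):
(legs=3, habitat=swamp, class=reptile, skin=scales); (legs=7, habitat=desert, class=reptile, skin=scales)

All 'Match' examples share one property — legs ≤ 3 — and every 'No match' example lacks it.
(legs=3, habitat=swamp, class=reptile, skin=scales): legs = 3, qualifies → Match. (legs=7, habitat=desert, class=reptile, skin=scales): legs = 7, lacks this property → No match.

Match, No match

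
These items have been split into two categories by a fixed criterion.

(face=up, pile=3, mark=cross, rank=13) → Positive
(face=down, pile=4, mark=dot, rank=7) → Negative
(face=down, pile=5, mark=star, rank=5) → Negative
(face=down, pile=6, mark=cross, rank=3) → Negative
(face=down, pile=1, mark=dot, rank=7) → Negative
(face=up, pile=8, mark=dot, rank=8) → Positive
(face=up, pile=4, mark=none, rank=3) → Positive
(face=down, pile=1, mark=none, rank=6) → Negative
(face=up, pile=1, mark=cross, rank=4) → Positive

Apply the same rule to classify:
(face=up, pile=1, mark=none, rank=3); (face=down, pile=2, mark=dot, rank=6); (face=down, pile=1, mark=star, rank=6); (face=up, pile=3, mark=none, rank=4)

Every 'Positive' example satisfies: face is up. None of the 'Negative' examples do.
Positive: (face=up, pile=1, mark=none, rank=3), since face is up.
Negative: (face=down, pile=2, mark=dot, rank=6), since face is down.
Negative: (face=down, pile=1, mark=star, rank=6), since face is down.
Positive: (face=up, pile=3, mark=none, rank=4), since face is up.

Positive, Negative, Negative, Positive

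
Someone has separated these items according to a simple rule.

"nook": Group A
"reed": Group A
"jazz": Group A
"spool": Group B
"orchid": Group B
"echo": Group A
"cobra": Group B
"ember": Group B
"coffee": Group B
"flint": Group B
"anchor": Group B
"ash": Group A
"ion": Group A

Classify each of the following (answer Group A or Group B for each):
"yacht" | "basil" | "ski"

A rule that fits every label: length ≤ 4 — true of each 'Group A' example, false of each 'Group B' one.
"yacht": length 5, fails the rule → Group B.
"basil": length 5, fails the rule → Group B.
"ski": length 3, matches → Group A.

Group B, Group B, Group A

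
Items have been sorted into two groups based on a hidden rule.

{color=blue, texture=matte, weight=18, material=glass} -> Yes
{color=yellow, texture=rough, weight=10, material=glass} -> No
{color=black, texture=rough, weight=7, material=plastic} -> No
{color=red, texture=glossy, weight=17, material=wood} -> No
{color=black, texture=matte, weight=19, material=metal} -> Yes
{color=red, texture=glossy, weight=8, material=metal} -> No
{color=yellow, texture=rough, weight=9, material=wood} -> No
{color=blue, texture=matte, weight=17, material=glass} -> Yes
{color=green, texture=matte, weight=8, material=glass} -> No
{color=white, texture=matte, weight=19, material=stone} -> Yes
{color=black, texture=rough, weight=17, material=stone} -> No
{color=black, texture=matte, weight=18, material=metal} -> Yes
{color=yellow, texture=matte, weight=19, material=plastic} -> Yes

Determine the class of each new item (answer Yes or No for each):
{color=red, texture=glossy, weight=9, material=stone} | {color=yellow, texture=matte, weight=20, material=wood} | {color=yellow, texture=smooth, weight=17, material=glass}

The simplest hypothesis consistent with all the labels is: texture is matte AND weight ≥ 9.
{color=red, texture=glossy, weight=9, material=stone} — texture is glossy, weight = 9, hence No.
{color=yellow, texture=matte, weight=20, material=wood} — texture is matte, weight = 20, hence Yes.
{color=yellow, texture=smooth, weight=17, material=glass} — texture is smooth, weight = 17, hence No.

No, Yes, No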